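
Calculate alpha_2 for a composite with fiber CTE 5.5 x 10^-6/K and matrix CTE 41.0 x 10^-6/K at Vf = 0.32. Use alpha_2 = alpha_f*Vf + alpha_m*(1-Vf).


alpha_2 = alpha_f*Vf + alpha_m*(1-Vf) = 5.5*0.32 + 41.0*0.68 = 29.6 x 10^-6/K

29.6 x 10^-6/K


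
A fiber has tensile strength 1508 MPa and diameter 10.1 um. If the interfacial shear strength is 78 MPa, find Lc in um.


Lc = sigma_f * d / (2 * tau_i) = 1508 * 10.1 / (2 * 78) = 97.6 um

97.6 um


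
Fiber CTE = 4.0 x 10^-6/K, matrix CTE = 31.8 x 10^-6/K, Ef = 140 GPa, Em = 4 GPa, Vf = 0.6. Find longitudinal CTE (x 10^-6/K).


E1 = Ef*Vf + Em*(1-Vf) = 85.6
alpha_1 = (alpha_f*Ef*Vf + alpha_m*Em*(1-Vf))/E1 = 4.52 x 10^-6/K

4.52 x 10^-6/K


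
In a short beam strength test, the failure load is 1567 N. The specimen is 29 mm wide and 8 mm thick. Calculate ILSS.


ILSS = 3F/(4bh) = 3*1567/(4*29*8) = 5.07 MPa

5.07 MPa


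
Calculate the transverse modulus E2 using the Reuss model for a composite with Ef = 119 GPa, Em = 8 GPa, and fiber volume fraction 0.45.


1/E2 = Vf/Ef + (1-Vf)/Em = 0.45/119 + 0.55/8
E2 = 13.79 GPa

13.79 GPa


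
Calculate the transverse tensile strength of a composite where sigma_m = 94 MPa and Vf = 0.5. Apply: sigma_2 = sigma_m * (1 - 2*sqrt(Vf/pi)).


factor = 1 - 2*sqrt(0.5/pi) = 0.2021
sigma_2 = 94 * 0.2021 = 19.0 MPa

19.0 MPa


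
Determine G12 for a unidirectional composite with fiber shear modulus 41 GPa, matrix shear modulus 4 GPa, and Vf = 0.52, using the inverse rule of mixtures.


1/G12 = Vf/Gf + (1-Vf)/Gm = 0.52/41 + 0.48/4
G12 = 7.54 GPa

7.54 GPa


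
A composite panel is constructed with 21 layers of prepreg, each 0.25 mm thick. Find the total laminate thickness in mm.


h = n * t_ply = 21 * 0.25 = 5.25 mm

5.25 mm


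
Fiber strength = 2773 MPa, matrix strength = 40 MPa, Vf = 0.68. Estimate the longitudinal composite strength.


sigma_1 = sigma_f*Vf + sigma_m*(1-Vf) = 2773*0.68 + 40*0.32 = 1898.4 MPa

1898.4 MPa


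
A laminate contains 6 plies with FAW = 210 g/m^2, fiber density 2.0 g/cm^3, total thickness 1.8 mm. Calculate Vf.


Vf = n * FAW / (rho_f * h * 1000) = 6 * 210 / (2.0 * 1.8 * 1000) = 0.35

0.35


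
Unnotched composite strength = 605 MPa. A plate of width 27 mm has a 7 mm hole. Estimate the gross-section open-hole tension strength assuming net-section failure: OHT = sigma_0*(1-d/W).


OHT = sigma_0*(1-d/W) = 605*(1-7/27) = 448.1 MPa

448.1 MPa


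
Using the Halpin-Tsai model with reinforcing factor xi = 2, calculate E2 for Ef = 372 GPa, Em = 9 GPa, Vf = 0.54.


eta = (Ef/Em - 1)/(Ef/Em + xi) = (41.3333 - 1)/(41.3333 + 2) = 0.9308
E2 = Em*(1+xi*eta*Vf)/(1-eta*Vf) = 36.28 GPa

36.28 GPa


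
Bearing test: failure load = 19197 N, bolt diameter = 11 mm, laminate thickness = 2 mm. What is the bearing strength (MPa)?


sigma_br = F/(d*h) = 19197/(11*2) = 872.6 MPa

872.6 MPa


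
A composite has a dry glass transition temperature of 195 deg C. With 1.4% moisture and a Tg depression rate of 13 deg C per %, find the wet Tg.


Tg_wet = Tg_dry - k*moisture = 195 - 13*1.4 = 176.8 deg C

176.8 deg C


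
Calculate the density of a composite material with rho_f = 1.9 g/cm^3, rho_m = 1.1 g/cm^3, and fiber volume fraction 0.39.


rho_c = rho_f*Vf + rho_m*(1-Vf) = 1.9*0.39 + 1.1*0.61 = 1.412 g/cm^3

1.412 g/cm^3


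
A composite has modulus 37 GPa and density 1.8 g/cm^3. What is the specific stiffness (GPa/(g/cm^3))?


Specific stiffness = E/rho = 37/1.8 = 20.6 GPa/(g/cm^3)

20.6 GPa/(g/cm^3)


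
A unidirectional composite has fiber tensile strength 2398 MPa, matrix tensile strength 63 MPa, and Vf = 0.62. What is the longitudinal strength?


sigma_1 = sigma_f*Vf + sigma_m*(1-Vf) = 2398*0.62 + 63*0.38 = 1510.7 MPa

1510.7 MPa


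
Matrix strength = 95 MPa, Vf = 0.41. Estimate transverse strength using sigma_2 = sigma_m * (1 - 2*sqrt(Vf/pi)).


factor = 1 - 2*sqrt(0.41/pi) = 0.2775
sigma_2 = 95 * 0.2775 = 26.36 MPa

26.36 MPa


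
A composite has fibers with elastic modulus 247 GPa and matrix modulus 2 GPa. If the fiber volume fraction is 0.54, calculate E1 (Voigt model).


E1 = Ef*Vf + Em*(1-Vf) = 247*0.54 + 2*0.46 = 134.3 GPa

134.3 GPa


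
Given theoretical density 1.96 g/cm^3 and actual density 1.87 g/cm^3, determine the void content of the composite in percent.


Void% = (rho_theo - rho_actual)/rho_theo * 100 = (1.96 - 1.87)/1.96 * 100 = 4.59%

4.59%


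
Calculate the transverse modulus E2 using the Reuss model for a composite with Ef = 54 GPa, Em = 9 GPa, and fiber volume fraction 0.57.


1/E2 = Vf/Ef + (1-Vf)/Em = 0.57/54 + 0.43/9
E2 = 17.14 GPa

17.14 GPa


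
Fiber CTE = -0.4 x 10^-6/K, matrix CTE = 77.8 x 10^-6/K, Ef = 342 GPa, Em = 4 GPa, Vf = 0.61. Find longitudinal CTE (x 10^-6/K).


E1 = Ef*Vf + Em*(1-Vf) = 210.18
alpha_1 = (alpha_f*Ef*Vf + alpha_m*Em*(1-Vf))/E1 = 0.18 x 10^-6/K

0.18 x 10^-6/K


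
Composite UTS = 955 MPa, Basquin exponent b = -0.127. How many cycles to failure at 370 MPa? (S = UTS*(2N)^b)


N = 0.5 * (S/UTS)^(1/b) = 0.5 * (370/955)^(1/-0.127) = 873.9823 cycles

873.9823 cycles


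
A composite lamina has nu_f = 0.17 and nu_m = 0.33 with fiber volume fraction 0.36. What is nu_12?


nu_12 = nu_f*Vf + nu_m*(1-Vf) = 0.17*0.36 + 0.33*0.64 = 0.2724

0.2724


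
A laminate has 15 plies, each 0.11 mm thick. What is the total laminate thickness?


h = n * t_ply = 15 * 0.11 = 1.65 mm

1.65 mm


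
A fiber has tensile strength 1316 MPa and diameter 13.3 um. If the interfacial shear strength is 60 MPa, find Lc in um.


Lc = sigma_f * d / (2 * tau_i) = 1316 * 13.3 / (2 * 60) = 145.9 um

145.9 um


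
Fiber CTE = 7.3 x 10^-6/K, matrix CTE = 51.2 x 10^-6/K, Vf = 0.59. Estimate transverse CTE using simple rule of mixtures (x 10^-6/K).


alpha_2 = alpha_f*Vf + alpha_m*(1-Vf) = 7.3*0.59 + 51.2*0.41 = 25.3 x 10^-6/K

25.3 x 10^-6/K


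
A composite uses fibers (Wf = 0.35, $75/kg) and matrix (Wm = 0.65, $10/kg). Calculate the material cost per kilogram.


Cost = cost_f*Wf + cost_m*Wm = 75*0.35 + 10*0.65 = $32.75/kg

$32.75/kg


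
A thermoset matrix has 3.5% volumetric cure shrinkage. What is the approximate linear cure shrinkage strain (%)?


Linear shrinkage ≈ vol_shrink/3 = 3.5/3 = 1.167%

1.167%


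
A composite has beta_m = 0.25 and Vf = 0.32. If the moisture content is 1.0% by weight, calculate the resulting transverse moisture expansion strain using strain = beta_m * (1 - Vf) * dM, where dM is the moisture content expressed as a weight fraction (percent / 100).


dM = 1.0/100 = 0.01
strain = beta_m * (1-Vf) * dM = 0.25 * 0.68 * 0.01 = 0.0017

0.0017


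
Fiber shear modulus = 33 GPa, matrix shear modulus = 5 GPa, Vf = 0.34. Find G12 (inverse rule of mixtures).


1/G12 = Vf/Gf + (1-Vf)/Gm = 0.34/33 + 0.66/5
G12 = 7.03 GPa

7.03 GPa


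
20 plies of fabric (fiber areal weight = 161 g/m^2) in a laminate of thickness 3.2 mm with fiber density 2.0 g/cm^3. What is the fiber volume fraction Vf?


Vf = n * FAW / (rho_f * h * 1000) = 20 * 161 / (2.0 * 3.2 * 1000) = 0.5031

0.5031


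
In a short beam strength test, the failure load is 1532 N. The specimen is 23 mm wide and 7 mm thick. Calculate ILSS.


ILSS = 3F/(4bh) = 3*1532/(4*23*7) = 7.14 MPa

7.14 MPa


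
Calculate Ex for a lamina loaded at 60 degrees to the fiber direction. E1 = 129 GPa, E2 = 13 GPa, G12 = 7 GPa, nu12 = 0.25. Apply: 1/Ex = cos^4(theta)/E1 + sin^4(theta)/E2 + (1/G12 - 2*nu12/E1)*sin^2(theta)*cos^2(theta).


cos^4(60) = 0.0625, sin^4(60) = 0.5625, sin^2(60)*cos^2(60) = 0.1875
1/G12 - 2*nu12/E1 = 1/7 - 2*0.25/129 = 0.138981 GPa^-1
1/Ex = 0.0625/129 + 0.5625/13 + 0.138981*0.1875 = 0.0698127 GPa^-1
Ex = 14.32 GPa

14.32 GPa


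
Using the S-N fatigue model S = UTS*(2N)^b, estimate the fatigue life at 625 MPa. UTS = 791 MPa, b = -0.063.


N = 0.5 * (S/UTS)^(1/b) = 0.5 * (625/791)^(1/-0.063) = 21.0244 cycles

21.0244 cycles


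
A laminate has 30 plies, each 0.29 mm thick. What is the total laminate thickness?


h = n * t_ply = 30 * 0.29 = 8.7 mm

8.7 mm


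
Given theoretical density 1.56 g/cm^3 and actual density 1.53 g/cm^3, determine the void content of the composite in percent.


Void% = (rho_theo - rho_actual)/rho_theo * 100 = (1.56 - 1.53)/1.56 * 100 = 1.92%

1.92%


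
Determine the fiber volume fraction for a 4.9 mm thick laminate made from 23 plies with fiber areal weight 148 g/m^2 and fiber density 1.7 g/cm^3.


Vf = n * FAW / (rho_f * h * 1000) = 23 * 148 / (1.7 * 4.9 * 1000) = 0.4086

0.4086


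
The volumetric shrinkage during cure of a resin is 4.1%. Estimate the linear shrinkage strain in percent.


Linear shrinkage ≈ vol_shrink/3 = 4.1/3 = 1.367%

1.367%


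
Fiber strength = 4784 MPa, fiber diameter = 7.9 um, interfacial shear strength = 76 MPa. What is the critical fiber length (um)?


Lc = sigma_f * d / (2 * tau_i) = 4784 * 7.9 / (2 * 76) = 248.6 um

248.6 um


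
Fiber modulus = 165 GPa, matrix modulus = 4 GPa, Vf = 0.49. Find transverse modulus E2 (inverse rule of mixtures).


1/E2 = Vf/Ef + (1-Vf)/Em = 0.49/165 + 0.51/4
E2 = 7.66 GPa

7.66 GPa


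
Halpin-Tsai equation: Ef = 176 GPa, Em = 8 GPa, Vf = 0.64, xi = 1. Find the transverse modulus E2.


eta = (Ef/Em - 1)/(Ef/Em + xi) = (22.0 - 1)/(22.0 + 1) = 0.913
E2 = Em*(1+xi*eta*Vf)/(1-eta*Vf) = 30.49 GPa

30.49 GPa


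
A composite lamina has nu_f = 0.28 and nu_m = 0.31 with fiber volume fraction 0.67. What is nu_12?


nu_12 = nu_f*Vf + nu_m*(1-Vf) = 0.28*0.67 + 0.31*0.33 = 0.2899

0.2899


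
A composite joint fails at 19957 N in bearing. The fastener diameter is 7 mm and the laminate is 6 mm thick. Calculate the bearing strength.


sigma_br = F/(d*h) = 19957/(7*6) = 475.2 MPa

475.2 MPa


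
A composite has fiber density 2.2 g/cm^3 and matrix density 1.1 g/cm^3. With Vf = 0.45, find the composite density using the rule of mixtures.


rho_c = rho_f*Vf + rho_m*(1-Vf) = 2.2*0.45 + 1.1*0.55 = 1.595 g/cm^3

1.595 g/cm^3


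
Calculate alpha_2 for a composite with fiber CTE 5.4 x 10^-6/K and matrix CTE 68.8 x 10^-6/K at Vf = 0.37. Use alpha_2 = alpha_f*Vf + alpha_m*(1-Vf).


alpha_2 = alpha_f*Vf + alpha_m*(1-Vf) = 5.4*0.37 + 68.8*0.63 = 45.3 x 10^-6/K

45.3 x 10^-6/K


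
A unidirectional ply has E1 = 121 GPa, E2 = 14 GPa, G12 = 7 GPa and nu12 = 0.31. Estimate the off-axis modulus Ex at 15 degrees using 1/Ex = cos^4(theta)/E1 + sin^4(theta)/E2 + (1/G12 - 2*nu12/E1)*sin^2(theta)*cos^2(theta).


cos^4(15) = 0.870513, sin^4(15) = 0.004487, sin^2(15)*cos^2(15) = 0.0625
1/G12 - 2*nu12/E1 = 1/7 - 2*0.31/121 = 0.137733 GPa^-1
1/Ex = 0.870513/121 + 0.004487/14 + 0.137733*0.0625 = 0.0161232 GPa^-1
Ex = 62.02 GPa

62.02 GPa


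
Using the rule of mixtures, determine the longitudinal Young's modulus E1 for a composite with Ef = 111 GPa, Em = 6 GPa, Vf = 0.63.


E1 = Ef*Vf + Em*(1-Vf) = 111*0.63 + 6*0.37 = 72.15 GPa

72.15 GPa


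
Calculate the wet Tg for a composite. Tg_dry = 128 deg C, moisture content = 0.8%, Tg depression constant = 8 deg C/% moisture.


Tg_wet = Tg_dry - k*moisture = 128 - 8*0.8 = 121.6 deg C

121.6 deg C


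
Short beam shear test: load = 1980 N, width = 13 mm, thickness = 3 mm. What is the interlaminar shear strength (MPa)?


ILSS = 3F/(4bh) = 3*1980/(4*13*3) = 38.08 MPa

38.08 MPa


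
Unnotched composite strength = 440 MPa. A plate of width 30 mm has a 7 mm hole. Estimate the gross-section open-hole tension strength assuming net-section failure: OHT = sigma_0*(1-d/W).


OHT = sigma_0*(1-d/W) = 440*(1-7/30) = 337.3 MPa

337.3 MPa


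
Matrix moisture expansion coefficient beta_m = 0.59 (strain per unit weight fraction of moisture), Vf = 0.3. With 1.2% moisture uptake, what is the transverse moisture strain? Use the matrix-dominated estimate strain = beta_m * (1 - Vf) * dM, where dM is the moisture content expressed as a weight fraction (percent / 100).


dM = 1.2/100 = 0.012
strain = beta_m * (1-Vf) * dM = 0.59 * 0.7 * 0.012 = 0.004956

0.004956


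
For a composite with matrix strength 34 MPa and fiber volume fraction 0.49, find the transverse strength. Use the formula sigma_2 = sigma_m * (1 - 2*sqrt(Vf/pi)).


factor = 1 - 2*sqrt(0.49/pi) = 0.2101
sigma_2 = 34 * 0.2101 = 7.14 MPa

7.14 MPa


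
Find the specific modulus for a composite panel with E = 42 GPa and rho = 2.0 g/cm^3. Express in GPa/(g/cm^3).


Specific stiffness = E/rho = 42/2.0 = 21.0 GPa/(g/cm^3)

21.0 GPa/(g/cm^3)


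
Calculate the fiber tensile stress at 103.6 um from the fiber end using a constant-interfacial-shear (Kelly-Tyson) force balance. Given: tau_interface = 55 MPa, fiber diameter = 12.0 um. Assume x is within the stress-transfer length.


Force balance: sigma_f * (pi*d^2/4) = tau * (pi*d) * x  ->  sigma_f = 4 * tau * x / d
sigma_f = 4 * 55 * 103.6 / 12.0 = 1899.3 MPa

1899.3 MPa


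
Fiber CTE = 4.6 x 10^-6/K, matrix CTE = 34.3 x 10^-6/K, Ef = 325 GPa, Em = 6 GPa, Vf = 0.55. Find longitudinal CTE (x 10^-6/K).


E1 = Ef*Vf + Em*(1-Vf) = 181.45
alpha_1 = (alpha_f*Ef*Vf + alpha_m*Em*(1-Vf))/E1 = 5.04 x 10^-6/K

5.04 x 10^-6/K


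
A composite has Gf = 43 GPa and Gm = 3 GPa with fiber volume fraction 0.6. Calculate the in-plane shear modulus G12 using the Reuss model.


1/G12 = Vf/Gf + (1-Vf)/Gm = 0.6/43 + 0.4/3
G12 = 6.79 GPa

6.79 GPa


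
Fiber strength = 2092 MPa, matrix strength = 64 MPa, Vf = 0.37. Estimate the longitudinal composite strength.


sigma_1 = sigma_f*Vf + sigma_m*(1-Vf) = 2092*0.37 + 64*0.63 = 814.4 MPa

814.4 MPa


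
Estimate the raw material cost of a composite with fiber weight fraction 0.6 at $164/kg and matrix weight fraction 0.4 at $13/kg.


Cost = cost_f*Wf + cost_m*Wm = 164*0.6 + 13*0.4 = $103.6/kg

$103.6/kg


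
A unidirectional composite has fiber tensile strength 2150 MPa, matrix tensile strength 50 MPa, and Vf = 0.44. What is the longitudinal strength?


sigma_1 = sigma_f*Vf + sigma_m*(1-Vf) = 2150*0.44 + 50*0.56 = 974.0 MPa

974.0 MPa


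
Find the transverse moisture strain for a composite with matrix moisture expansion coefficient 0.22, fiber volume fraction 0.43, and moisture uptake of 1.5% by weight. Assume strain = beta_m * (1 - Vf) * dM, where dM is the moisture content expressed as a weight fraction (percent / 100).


dM = 1.5/100 = 0.015
strain = beta_m * (1-Vf) * dM = 0.22 * 0.57 * 0.015 = 0.001881

0.001881


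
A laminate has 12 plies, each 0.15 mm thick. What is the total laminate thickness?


h = n * t_ply = 12 * 0.15 = 1.8 mm

1.8 mm


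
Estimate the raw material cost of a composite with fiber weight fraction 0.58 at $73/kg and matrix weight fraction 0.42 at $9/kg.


Cost = cost_f*Wf + cost_m*Wm = 73*0.58 + 9*0.42 = $46.12/kg

$46.12/kg


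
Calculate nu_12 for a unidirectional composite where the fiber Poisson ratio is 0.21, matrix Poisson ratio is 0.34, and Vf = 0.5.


nu_12 = nu_f*Vf + nu_m*(1-Vf) = 0.21*0.5 + 0.34*0.5 = 0.275

0.275


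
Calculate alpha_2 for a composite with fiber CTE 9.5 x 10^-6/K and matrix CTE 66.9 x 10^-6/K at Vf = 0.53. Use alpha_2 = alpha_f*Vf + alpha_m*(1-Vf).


alpha_2 = alpha_f*Vf + alpha_m*(1-Vf) = 9.5*0.53 + 66.9*0.47 = 36.5 x 10^-6/K

36.5 x 10^-6/K


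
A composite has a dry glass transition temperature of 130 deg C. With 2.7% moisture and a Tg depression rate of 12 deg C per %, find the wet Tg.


Tg_wet = Tg_dry - k*moisture = 130 - 12*2.7 = 97.6 deg C

97.6 deg C


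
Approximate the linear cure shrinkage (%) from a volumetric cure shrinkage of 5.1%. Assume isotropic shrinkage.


Linear shrinkage ≈ vol_shrink/3 = 5.1/3 = 1.7%

1.7%


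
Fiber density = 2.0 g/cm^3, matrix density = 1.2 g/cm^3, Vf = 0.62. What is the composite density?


rho_c = rho_f*Vf + rho_m*(1-Vf) = 2.0*0.62 + 1.2*0.38 = 1.696 g/cm^3

1.696 g/cm^3


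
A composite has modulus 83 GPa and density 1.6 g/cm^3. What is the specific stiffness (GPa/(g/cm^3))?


Specific stiffness = E/rho = 83/1.6 = 51.9 GPa/(g/cm^3)

51.9 GPa/(g/cm^3)


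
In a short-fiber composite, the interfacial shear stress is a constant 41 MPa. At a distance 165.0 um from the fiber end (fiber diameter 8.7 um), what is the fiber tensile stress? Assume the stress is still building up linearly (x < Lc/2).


Force balance: sigma_f * (pi*d^2/4) = tau * (pi*d) * x  ->  sigma_f = 4 * tau * x / d
sigma_f = 4 * 41 * 165.0 / 8.7 = 3110.3 MPa

3110.3 MPa


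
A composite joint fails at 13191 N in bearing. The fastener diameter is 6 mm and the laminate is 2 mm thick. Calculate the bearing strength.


sigma_br = F/(d*h) = 13191/(6*2) = 1099.3 MPa

1099.3 MPa


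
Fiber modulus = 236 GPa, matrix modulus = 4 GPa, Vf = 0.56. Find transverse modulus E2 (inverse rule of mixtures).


1/E2 = Vf/Ef + (1-Vf)/Em = 0.56/236 + 0.44/4
E2 = 8.9 GPa

8.9 GPa


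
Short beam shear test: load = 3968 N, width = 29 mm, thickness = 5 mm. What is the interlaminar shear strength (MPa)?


ILSS = 3F/(4bh) = 3*3968/(4*29*5) = 20.52 MPa

20.52 MPa


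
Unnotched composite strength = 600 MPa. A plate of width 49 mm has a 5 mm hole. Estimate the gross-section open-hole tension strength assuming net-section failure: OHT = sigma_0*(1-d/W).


OHT = sigma_0*(1-d/W) = 600*(1-5/49) = 538.8 MPa

538.8 MPa


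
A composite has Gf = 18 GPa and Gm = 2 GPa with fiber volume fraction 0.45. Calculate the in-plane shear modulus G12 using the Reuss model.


1/G12 = Vf/Gf + (1-Vf)/Gm = 0.45/18 + 0.55/2
G12 = 3.33 GPa

3.33 GPa


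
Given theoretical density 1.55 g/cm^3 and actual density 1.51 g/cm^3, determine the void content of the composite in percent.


Void% = (rho_theo - rho_actual)/rho_theo * 100 = (1.55 - 1.51)/1.55 * 100 = 2.58%

2.58%


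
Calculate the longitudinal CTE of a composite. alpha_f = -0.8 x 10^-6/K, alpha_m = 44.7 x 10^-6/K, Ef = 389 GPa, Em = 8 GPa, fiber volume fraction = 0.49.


E1 = Ef*Vf + Em*(1-Vf) = 194.69
alpha_1 = (alpha_f*Ef*Vf + alpha_m*Em*(1-Vf))/E1 = 0.15 x 10^-6/K

0.15 x 10^-6/K


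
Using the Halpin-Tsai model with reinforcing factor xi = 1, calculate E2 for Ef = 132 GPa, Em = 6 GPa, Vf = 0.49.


eta = (Ef/Em - 1)/(Ef/Em + xi) = (22.0 - 1)/(22.0 + 1) = 0.913
E2 = Em*(1+xi*eta*Vf)/(1-eta*Vf) = 15.72 GPa

15.72 GPa


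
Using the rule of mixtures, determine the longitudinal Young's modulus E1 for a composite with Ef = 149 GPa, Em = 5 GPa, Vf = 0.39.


E1 = Ef*Vf + Em*(1-Vf) = 149*0.39 + 5*0.61 = 61.16 GPa

61.16 GPa


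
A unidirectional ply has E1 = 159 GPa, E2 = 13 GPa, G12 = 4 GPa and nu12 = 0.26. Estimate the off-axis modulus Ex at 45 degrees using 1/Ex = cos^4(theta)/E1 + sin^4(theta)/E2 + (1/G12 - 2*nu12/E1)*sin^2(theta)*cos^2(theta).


cos^4(45) = 0.25, sin^4(45) = 0.25, sin^2(45)*cos^2(45) = 0.25
1/G12 - 2*nu12/E1 = 1/4 - 2*0.26/159 = 0.24673 GPa^-1
1/Ex = 0.25/159 + 0.25/13 + 0.24673*0.25 = 0.0824855 GPa^-1
Ex = 12.12 GPa

12.12 GPa


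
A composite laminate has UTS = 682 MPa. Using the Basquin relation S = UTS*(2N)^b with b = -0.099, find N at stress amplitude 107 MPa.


N = 0.5 * (S/UTS)^(1/b) = 0.5 * (107/682)^(1/-0.099) = 6.6716e+07 cycles

6.6716e+07 cycles


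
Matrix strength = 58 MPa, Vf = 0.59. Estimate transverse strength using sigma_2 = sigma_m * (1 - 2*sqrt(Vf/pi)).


factor = 1 - 2*sqrt(0.59/pi) = 0.1333
sigma_2 = 58 * 0.1333 = 7.73 MPa

7.73 MPa


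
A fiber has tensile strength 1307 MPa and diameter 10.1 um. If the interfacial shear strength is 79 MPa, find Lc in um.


Lc = sigma_f * d / (2 * tau_i) = 1307 * 10.1 / (2 * 79) = 83.5 um

83.5 um


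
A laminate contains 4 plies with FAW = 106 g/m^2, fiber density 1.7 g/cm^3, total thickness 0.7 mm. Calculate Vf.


Vf = n * FAW / (rho_f * h * 1000) = 4 * 106 / (1.7 * 0.7 * 1000) = 0.3563

0.3563


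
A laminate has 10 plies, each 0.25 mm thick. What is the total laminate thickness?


h = n * t_ply = 10 * 0.25 = 2.5 mm

2.5 mm


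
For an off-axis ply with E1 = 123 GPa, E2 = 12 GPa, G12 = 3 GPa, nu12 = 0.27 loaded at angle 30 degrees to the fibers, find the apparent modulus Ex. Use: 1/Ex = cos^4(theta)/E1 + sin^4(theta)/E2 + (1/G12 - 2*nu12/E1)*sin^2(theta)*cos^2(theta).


cos^4(30) = 0.5625, sin^4(30) = 0.0625, sin^2(30)*cos^2(30) = 0.1875
1/G12 - 2*nu12/E1 = 1/3 - 2*0.27/123 = 0.328943 GPa^-1
1/Ex = 0.5625/123 + 0.0625/12 + 0.328943*0.1875 = 0.0714583 GPa^-1
Ex = 13.99 GPa

13.99 GPa


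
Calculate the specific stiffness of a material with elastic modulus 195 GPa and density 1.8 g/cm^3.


Specific stiffness = E/rho = 195/1.8 = 108.3 GPa/(g/cm^3)

108.3 GPa/(g/cm^3)


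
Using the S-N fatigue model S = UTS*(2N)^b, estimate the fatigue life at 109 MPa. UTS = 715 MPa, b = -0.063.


N = 0.5 * (S/UTS)^(1/b) = 0.5 * (109/715)^(1/-0.063) = 4.6271e+12 cycles

4.6271e+12 cycles


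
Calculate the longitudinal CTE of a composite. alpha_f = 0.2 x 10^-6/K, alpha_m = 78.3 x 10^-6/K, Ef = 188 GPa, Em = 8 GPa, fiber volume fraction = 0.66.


E1 = Ef*Vf + Em*(1-Vf) = 126.8
alpha_1 = (alpha_f*Ef*Vf + alpha_m*Em*(1-Vf))/E1 = 1.88 x 10^-6/K

1.88 x 10^-6/K


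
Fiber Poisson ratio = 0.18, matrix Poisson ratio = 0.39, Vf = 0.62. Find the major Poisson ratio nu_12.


nu_12 = nu_f*Vf + nu_m*(1-Vf) = 0.18*0.62 + 0.39*0.38 = 0.2598

0.2598


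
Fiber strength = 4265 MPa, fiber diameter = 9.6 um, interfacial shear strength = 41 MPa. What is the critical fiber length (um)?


Lc = sigma_f * d / (2 * tau_i) = 4265 * 9.6 / (2 * 41) = 499.3 um

499.3 um


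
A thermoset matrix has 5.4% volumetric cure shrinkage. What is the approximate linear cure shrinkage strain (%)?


Linear shrinkage ≈ vol_shrink/3 = 5.4/3 = 1.8%

1.8%


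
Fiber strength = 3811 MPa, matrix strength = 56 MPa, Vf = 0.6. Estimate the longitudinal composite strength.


sigma_1 = sigma_f*Vf + sigma_m*(1-Vf) = 3811*0.6 + 56*0.4 = 2309.0 MPa

2309.0 MPa


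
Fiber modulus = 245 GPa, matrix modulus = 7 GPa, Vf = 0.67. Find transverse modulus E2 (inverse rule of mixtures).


1/E2 = Vf/Ef + (1-Vf)/Em = 0.67/245 + 0.33/7
E2 = 20.05 GPa

20.05 GPa


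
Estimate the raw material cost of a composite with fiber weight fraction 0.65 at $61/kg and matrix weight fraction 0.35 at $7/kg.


Cost = cost_f*Wf + cost_m*Wm = 61*0.65 + 7*0.35 = $42.1/kg

$42.1/kg


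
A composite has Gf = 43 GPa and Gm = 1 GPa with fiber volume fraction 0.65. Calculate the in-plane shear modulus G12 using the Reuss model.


1/G12 = Vf/Gf + (1-Vf)/Gm = 0.65/43 + 0.35/1
G12 = 2.74 GPa

2.74 GPa


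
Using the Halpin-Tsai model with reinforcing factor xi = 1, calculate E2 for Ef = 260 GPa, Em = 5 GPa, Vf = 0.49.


eta = (Ef/Em - 1)/(Ef/Em + xi) = (52.0 - 1)/(52.0 + 1) = 0.9623
E2 = Em*(1+xi*eta*Vf)/(1-eta*Vf) = 13.92 GPa

13.92 GPa


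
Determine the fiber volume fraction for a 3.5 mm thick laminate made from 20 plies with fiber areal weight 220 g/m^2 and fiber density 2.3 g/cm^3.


Vf = n * FAW / (rho_f * h * 1000) = 20 * 220 / (2.3 * 3.5 * 1000) = 0.5466

0.5466


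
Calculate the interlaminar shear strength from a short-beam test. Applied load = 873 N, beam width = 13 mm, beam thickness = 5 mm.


ILSS = 3F/(4bh) = 3*873/(4*13*5) = 10.07 MPa

10.07 MPa


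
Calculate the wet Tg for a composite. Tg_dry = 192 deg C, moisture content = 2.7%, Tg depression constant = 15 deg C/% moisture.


Tg_wet = Tg_dry - k*moisture = 192 - 15*2.7 = 151.5 deg C

151.5 deg C


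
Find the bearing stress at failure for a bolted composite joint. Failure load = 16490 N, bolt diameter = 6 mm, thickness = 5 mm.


sigma_br = F/(d*h) = 16490/(6*5) = 549.7 MPa

549.7 MPa


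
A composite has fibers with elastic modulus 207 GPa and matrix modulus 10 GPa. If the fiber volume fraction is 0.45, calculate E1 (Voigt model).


E1 = Ef*Vf + Em*(1-Vf) = 207*0.45 + 10*0.55 = 98.65 GPa

98.65 GPa


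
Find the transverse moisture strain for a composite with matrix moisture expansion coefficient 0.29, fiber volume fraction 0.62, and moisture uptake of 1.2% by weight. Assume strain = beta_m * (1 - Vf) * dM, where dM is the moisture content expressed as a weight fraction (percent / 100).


dM = 1.2/100 = 0.012
strain = beta_m * (1-Vf) * dM = 0.29 * 0.38 * 0.012 = 0.0013224

0.0013224


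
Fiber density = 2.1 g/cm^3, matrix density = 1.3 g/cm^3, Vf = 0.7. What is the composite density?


rho_c = rho_f*Vf + rho_m*(1-Vf) = 2.1*0.7 + 1.3*0.3 = 1.86 g/cm^3

1.86 g/cm^3


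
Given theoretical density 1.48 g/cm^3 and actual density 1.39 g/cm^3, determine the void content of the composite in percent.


Void% = (rho_theo - rho_actual)/rho_theo * 100 = (1.48 - 1.39)/1.48 * 100 = 6.08%

6.08%


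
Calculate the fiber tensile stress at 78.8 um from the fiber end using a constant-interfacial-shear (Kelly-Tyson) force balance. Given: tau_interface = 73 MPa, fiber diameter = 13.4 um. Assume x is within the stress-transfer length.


Force balance: sigma_f * (pi*d^2/4) = tau * (pi*d) * x  ->  sigma_f = 4 * tau * x / d
sigma_f = 4 * 73 * 78.8 / 13.4 = 1717.1 MPa

1717.1 MPa


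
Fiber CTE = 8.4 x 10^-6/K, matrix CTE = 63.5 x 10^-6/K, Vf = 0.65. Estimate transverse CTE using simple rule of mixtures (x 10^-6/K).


alpha_2 = alpha_f*Vf + alpha_m*(1-Vf) = 8.4*0.65 + 63.5*0.35 = 27.7 x 10^-6/K

27.7 x 10^-6/K


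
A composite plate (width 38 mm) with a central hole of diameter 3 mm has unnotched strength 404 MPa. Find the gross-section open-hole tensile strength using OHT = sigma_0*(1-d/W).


OHT = sigma_0*(1-d/W) = 404*(1-3/38) = 372.1 MPa

372.1 MPa


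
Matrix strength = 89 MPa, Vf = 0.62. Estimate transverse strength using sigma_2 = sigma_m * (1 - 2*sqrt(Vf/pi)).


factor = 1 - 2*sqrt(0.62/pi) = 0.1115
sigma_2 = 89 * 0.1115 = 9.92 MPa

9.92 MPa


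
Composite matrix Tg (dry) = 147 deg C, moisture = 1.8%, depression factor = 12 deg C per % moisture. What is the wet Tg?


Tg_wet = Tg_dry - k*moisture = 147 - 12*1.8 = 125.4 deg C

125.4 deg C


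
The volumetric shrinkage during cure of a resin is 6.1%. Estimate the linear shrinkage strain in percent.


Linear shrinkage ≈ vol_shrink/3 = 6.1/3 = 2.033%

2.033%


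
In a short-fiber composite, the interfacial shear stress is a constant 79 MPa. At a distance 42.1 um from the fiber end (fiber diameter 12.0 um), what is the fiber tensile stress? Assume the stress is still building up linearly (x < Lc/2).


Force balance: sigma_f * (pi*d^2/4) = tau * (pi*d) * x  ->  sigma_f = 4 * tau * x / d
sigma_f = 4 * 79 * 42.1 / 12.0 = 1108.6 MPa

1108.6 MPa


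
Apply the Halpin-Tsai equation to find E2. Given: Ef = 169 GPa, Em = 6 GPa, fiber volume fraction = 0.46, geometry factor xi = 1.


eta = (Ef/Em - 1)/(Ef/Em + xi) = (28.1667 - 1)/(28.1667 + 1) = 0.9314
E2 = Em*(1+xi*eta*Vf)/(1-eta*Vf) = 15.0 GPa

15.0 GPa


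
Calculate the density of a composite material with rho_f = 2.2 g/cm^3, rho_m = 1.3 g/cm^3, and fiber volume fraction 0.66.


rho_c = rho_f*Vf + rho_m*(1-Vf) = 2.2*0.66 + 1.3*0.34 = 1.894 g/cm^3

1.894 g/cm^3


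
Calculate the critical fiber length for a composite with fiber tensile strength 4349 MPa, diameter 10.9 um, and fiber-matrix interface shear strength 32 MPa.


Lc = sigma_f * d / (2 * tau_i) = 4349 * 10.9 / (2 * 32) = 740.7 um

740.7 um


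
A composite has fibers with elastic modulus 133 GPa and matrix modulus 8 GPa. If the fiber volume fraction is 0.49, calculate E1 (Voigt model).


E1 = Ef*Vf + Em*(1-Vf) = 133*0.49 + 8*0.51 = 69.25 GPa

69.25 GPa


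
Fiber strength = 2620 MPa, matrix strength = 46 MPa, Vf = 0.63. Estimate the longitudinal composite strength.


sigma_1 = sigma_f*Vf + sigma_m*(1-Vf) = 2620*0.63 + 46*0.37 = 1667.6 MPa

1667.6 MPa


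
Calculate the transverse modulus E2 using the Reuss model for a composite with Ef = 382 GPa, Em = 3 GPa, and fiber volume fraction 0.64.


1/E2 = Vf/Ef + (1-Vf)/Em = 0.64/382 + 0.36/3
E2 = 8.22 GPa

8.22 GPa


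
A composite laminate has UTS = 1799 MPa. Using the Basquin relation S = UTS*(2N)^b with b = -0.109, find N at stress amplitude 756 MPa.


N = 0.5 * (S/UTS)^(1/b) = 0.5 * (756/1799)^(1/-0.109) = 1422.9328 cycles

1422.9328 cycles


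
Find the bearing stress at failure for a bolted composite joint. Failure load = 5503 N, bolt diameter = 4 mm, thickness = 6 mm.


sigma_br = F/(d*h) = 5503/(4*6) = 229.3 MPa

229.3 MPa


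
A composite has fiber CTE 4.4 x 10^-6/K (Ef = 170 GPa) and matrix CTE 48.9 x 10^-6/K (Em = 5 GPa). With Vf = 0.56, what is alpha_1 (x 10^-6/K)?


E1 = Ef*Vf + Em*(1-Vf) = 97.4
alpha_1 = (alpha_f*Ef*Vf + alpha_m*Em*(1-Vf))/E1 = 5.41 x 10^-6/K

5.41 x 10^-6/K


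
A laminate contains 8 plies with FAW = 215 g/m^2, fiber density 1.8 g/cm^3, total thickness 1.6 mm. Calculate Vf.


Vf = n * FAW / (rho_f * h * 1000) = 8 * 215 / (1.8 * 1.6 * 1000) = 0.5972

0.5972


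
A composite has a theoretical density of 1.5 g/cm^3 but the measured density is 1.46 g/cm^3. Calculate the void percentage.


Void% = (rho_theo - rho_actual)/rho_theo * 100 = (1.5 - 1.46)/1.5 * 100 = 2.67%

2.67%


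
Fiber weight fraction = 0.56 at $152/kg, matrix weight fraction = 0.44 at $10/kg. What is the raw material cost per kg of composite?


Cost = cost_f*Wf + cost_m*Wm = 152*0.56 + 10*0.44 = $89.52/kg

$89.52/kg


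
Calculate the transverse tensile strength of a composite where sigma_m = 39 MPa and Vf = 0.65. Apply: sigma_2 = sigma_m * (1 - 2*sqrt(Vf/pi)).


factor = 1 - 2*sqrt(0.65/pi) = 0.0903
sigma_2 = 39 * 0.0903 = 3.52 MPa

3.52 MPa


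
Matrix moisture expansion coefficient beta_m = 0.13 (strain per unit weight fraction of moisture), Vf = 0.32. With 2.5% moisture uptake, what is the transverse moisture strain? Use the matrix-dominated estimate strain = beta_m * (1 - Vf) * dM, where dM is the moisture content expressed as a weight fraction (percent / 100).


dM = 2.5/100 = 0.025
strain = beta_m * (1-Vf) * dM = 0.13 * 0.68 * 0.025 = 0.00221

0.00221


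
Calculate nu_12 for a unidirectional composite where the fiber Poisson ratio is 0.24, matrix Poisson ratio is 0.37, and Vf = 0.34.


nu_12 = nu_f*Vf + nu_m*(1-Vf) = 0.24*0.34 + 0.37*0.66 = 0.3258

0.3258


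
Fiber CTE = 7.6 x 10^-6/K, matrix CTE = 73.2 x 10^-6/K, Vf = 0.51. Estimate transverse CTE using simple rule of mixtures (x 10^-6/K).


alpha_2 = alpha_f*Vf + alpha_m*(1-Vf) = 7.6*0.51 + 73.2*0.49 = 39.7 x 10^-6/K

39.7 x 10^-6/K


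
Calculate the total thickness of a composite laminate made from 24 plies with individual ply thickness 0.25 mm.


h = n * t_ply = 24 * 0.25 = 6.0 mm

6.0 mm


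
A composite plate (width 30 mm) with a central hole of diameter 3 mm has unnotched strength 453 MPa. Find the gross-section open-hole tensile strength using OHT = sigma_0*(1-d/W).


OHT = sigma_0*(1-d/W) = 453*(1-3/30) = 407.7 MPa

407.7 MPa


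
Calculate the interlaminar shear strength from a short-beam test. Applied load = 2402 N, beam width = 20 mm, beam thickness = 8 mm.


ILSS = 3F/(4bh) = 3*2402/(4*20*8) = 11.26 MPa

11.26 MPa


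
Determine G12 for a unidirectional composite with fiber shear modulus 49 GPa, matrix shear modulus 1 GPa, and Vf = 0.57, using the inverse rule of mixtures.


1/G12 = Vf/Gf + (1-Vf)/Gm = 0.57/49 + 0.43/1
G12 = 2.26 GPa

2.26 GPa


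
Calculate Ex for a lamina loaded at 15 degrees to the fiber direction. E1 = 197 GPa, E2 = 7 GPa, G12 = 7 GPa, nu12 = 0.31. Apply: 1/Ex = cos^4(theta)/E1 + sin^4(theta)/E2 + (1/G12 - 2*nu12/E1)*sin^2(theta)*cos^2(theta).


cos^4(15) = 0.870513, sin^4(15) = 0.004487, sin^2(15)*cos^2(15) = 0.0625
1/G12 - 2*nu12/E1 = 1/7 - 2*0.31/197 = 0.13971 GPa^-1
1/Ex = 0.870513/197 + 0.004487/7 + 0.13971*0.0625 = 0.0137918 GPa^-1
Ex = 72.51 GPa

72.51 GPa


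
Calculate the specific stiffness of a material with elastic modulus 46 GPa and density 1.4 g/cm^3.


Specific stiffness = E/rho = 46/1.4 = 32.9 GPa/(g/cm^3)

32.9 GPa/(g/cm^3)


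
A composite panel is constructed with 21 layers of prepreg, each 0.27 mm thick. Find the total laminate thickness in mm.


h = n * t_ply = 21 * 0.27 = 5.67 mm

5.67 mm


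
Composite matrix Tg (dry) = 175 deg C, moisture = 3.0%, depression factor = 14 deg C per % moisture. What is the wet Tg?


Tg_wet = Tg_dry - k*moisture = 175 - 14*3.0 = 133.0 deg C

133.0 deg C


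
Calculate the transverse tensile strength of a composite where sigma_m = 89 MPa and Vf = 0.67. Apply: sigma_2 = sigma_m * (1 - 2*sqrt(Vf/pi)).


factor = 1 - 2*sqrt(0.67/pi) = 0.0764
sigma_2 = 89 * 0.0764 = 6.8 MPa

6.8 MPa


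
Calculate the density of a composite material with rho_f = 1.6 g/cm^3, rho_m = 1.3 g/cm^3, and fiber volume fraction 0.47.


rho_c = rho_f*Vf + rho_m*(1-Vf) = 1.6*0.47 + 1.3*0.53 = 1.441 g/cm^3

1.441 g/cm^3


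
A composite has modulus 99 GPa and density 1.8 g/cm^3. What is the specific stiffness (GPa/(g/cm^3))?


Specific stiffness = E/rho = 99/1.8 = 55.0 GPa/(g/cm^3)

55.0 GPa/(g/cm^3)


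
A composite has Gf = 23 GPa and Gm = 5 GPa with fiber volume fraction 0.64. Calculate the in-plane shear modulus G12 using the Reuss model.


1/G12 = Vf/Gf + (1-Vf)/Gm = 0.64/23 + 0.36/5
G12 = 10.02 GPa

10.02 GPa


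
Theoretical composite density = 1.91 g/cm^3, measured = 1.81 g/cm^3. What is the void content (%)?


Void% = (rho_theo - rho_actual)/rho_theo * 100 = (1.91 - 1.81)/1.91 * 100 = 5.24%

5.24%


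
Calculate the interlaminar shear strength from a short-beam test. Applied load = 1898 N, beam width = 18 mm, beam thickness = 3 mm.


ILSS = 3F/(4bh) = 3*1898/(4*18*3) = 26.36 MPa

26.36 MPa


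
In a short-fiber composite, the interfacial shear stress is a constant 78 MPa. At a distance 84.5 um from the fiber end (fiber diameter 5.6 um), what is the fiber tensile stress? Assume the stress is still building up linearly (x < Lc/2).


Force balance: sigma_f * (pi*d^2/4) = tau * (pi*d) * x  ->  sigma_f = 4 * tau * x / d
sigma_f = 4 * 78 * 84.5 / 5.6 = 4707.9 MPa

4707.9 MPa


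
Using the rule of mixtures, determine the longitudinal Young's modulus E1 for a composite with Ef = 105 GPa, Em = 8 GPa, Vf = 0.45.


E1 = Ef*Vf + Em*(1-Vf) = 105*0.45 + 8*0.55 = 51.65 GPa

51.65 GPa


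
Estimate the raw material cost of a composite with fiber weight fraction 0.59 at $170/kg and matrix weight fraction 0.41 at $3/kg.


Cost = cost_f*Wf + cost_m*Wm = 170*0.59 + 3*0.41 = $101.53/kg

$101.53/kg


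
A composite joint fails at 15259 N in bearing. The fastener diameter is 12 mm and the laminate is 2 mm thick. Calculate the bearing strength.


sigma_br = F/(d*h) = 15259/(12*2) = 635.8 MPa

635.8 MPa


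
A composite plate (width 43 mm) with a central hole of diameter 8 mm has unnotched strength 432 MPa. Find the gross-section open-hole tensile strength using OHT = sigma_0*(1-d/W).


OHT = sigma_0*(1-d/W) = 432*(1-8/43) = 351.6 MPa

351.6 MPa


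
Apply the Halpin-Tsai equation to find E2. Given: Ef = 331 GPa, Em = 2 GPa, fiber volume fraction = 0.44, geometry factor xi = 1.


eta = (Ef/Em - 1)/(Ef/Em + xi) = (165.5 - 1)/(165.5 + 1) = 0.988
E2 = Em*(1+xi*eta*Vf)/(1-eta*Vf) = 5.08 GPa

5.08 GPa


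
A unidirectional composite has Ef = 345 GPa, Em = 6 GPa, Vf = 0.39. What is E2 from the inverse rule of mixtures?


1/E2 = Vf/Ef + (1-Vf)/Em = 0.39/345 + 0.61/6
E2 = 9.73 GPa

9.73 GPa


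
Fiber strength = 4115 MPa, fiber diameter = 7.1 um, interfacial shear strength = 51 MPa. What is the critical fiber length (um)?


Lc = sigma_f * d / (2 * tau_i) = 4115 * 7.1 / (2 * 51) = 286.4 um

286.4 um


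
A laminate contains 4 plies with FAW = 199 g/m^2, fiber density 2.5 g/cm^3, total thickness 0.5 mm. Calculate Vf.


Vf = n * FAW / (rho_f * h * 1000) = 4 * 199 / (2.5 * 0.5 * 1000) = 0.6368

0.6368


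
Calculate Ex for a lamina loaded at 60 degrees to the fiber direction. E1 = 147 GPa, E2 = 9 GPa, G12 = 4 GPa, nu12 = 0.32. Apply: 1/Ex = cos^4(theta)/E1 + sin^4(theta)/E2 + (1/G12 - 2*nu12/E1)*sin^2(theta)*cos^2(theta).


cos^4(60) = 0.0625, sin^4(60) = 0.5625, sin^2(60)*cos^2(60) = 0.1875
1/G12 - 2*nu12/E1 = 1/4 - 2*0.32/147 = 0.245646 GPa^-1
1/Ex = 0.0625/147 + 0.5625/9 + 0.245646*0.1875 = 0.1089838 GPa^-1
Ex = 9.18 GPa

9.18 GPa


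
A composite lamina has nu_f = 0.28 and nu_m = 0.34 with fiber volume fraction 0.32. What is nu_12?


nu_12 = nu_f*Vf + nu_m*(1-Vf) = 0.28*0.32 + 0.34*0.68 = 0.3208

0.3208


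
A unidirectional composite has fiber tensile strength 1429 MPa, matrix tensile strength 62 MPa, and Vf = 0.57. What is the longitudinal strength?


sigma_1 = sigma_f*Vf + sigma_m*(1-Vf) = 1429*0.57 + 62*0.43 = 841.2 MPa

841.2 MPa


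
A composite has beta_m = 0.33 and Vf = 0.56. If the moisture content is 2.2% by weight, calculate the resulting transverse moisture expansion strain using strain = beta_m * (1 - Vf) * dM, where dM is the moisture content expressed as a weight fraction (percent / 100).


dM = 2.2/100 = 0.022
strain = beta_m * (1-Vf) * dM = 0.33 * 0.44 * 0.022 = 0.0031944

0.0031944


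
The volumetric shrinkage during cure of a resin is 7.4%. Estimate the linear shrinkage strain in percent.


Linear shrinkage ≈ vol_shrink/3 = 7.4/3 = 2.467%

2.467%


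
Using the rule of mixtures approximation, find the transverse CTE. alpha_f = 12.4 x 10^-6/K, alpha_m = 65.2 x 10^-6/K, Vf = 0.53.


alpha_2 = alpha_f*Vf + alpha_m*(1-Vf) = 12.4*0.53 + 65.2*0.47 = 37.2 x 10^-6/K

37.2 x 10^-6/K


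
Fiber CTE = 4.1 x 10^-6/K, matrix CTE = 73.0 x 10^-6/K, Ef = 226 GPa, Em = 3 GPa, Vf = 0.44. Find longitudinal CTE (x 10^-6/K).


E1 = Ef*Vf + Em*(1-Vf) = 101.12
alpha_1 = (alpha_f*Ef*Vf + alpha_m*Em*(1-Vf))/E1 = 5.24 x 10^-6/K

5.24 x 10^-6/K


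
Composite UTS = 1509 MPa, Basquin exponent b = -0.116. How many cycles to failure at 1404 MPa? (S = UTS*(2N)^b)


N = 0.5 * (S/UTS)^(1/b) = 0.5 * (1404/1509)^(1/-0.116) = 0.9311 cycles

0.9311 cycles


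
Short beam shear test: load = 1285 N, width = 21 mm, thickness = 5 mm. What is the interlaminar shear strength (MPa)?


ILSS = 3F/(4bh) = 3*1285/(4*21*5) = 9.18 MPa

9.18 MPa


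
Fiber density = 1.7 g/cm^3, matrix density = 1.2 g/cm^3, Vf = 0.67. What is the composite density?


rho_c = rho_f*Vf + rho_m*(1-Vf) = 1.7*0.67 + 1.2*0.33 = 1.535 g/cm^3

1.535 g/cm^3


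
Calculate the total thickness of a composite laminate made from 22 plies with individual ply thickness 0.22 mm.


h = n * t_ply = 22 * 0.22 = 4.84 mm

4.84 mm


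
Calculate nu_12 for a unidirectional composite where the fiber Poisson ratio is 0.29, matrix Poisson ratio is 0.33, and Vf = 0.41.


nu_12 = nu_f*Vf + nu_m*(1-Vf) = 0.29*0.41 + 0.33*0.59 = 0.3136

0.3136


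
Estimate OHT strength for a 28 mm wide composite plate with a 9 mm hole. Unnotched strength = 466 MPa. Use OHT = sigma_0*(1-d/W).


OHT = sigma_0*(1-d/W) = 466*(1-9/28) = 316.2 MPa

316.2 MPa


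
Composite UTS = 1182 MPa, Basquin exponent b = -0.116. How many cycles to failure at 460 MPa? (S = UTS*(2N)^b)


N = 0.5 * (S/UTS)^(1/b) = 0.5 * (460/1182)^(1/-0.116) = 1707.0365 cycles

1707.0365 cycles


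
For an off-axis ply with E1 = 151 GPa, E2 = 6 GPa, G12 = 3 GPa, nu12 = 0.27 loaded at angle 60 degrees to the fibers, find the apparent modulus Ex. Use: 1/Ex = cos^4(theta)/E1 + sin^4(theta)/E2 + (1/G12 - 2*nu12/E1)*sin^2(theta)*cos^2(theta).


cos^4(60) = 0.0625, sin^4(60) = 0.5625, sin^2(60)*cos^2(60) = 0.1875
1/G12 - 2*nu12/E1 = 1/3 - 2*0.27/151 = 0.329757 GPa^-1
1/Ex = 0.0625/151 + 0.5625/6 + 0.329757*0.1875 = 0.1559934 GPa^-1
Ex = 6.41 GPa

6.41 GPa


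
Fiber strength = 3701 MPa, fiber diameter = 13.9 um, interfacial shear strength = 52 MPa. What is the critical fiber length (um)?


Lc = sigma_f * d / (2 * tau_i) = 3701 * 13.9 / (2 * 52) = 494.7 um

494.7 um


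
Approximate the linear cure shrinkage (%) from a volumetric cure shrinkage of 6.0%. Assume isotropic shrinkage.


Linear shrinkage ≈ vol_shrink/3 = 6.0/3 = 2.0%

2.0%
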